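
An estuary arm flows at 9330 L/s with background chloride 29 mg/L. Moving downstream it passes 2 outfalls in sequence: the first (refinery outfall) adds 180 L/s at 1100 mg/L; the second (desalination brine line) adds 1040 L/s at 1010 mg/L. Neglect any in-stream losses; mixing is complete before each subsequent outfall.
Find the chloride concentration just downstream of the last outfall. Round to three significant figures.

144 mg/L

After outfall 1: Q = 9330 + 180.0 = 9510 L/s; C = (9330·29.00 + 180.0·1100)/9510 = 49.27 mg/L.
After outfall 2: Q = 9510 + 1040 = 10550 L/s; C = (9510·49.27 + 1040·1010)/10550 = 144.0 mg/L.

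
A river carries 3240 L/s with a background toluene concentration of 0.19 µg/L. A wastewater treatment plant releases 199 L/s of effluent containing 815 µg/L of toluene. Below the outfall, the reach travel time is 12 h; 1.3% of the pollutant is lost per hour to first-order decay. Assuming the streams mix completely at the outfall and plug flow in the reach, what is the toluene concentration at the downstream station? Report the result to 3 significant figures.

40.5 µg/L

Mass balance: C = (3240·0.1900 + 199.0·815.0) / 3439 = 162800/3439 = 47.34 µg/L.
1.3%/h lost → k = −ln(1 − 0.013) = 0.01309 h⁻¹.
Decay over the reach: 47.34·exp(−kt) = 47.34·0.8547 = 40.46 µg/L.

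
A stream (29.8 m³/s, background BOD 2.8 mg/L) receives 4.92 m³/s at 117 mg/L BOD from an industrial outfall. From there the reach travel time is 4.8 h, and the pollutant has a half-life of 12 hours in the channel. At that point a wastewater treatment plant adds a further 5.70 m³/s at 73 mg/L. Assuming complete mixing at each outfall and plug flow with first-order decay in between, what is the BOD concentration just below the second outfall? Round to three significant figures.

After mixing, C = (29.80·2.800 + 4.920·117.0) / 34.72 = 659.1/34.72 = 18.98 mg/L; combined flow 34.72 m³/s.
Half-life 12 h → k = ln 2 / 12 = 0.05776 h⁻¹ = 1.386 d⁻¹.
Applying C = C₀e^(−kt): 18.98 × 0.7579 = 14.39 mg/L.
Second outfall: C = (34.72·14.39 + 5.700·73.00)/40.42 = 22.65 mg/L.

22.7 mg/L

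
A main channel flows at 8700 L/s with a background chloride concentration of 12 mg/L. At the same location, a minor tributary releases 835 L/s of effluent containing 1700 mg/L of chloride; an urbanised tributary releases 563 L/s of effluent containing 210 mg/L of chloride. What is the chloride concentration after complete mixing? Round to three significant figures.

After mixing, C = (8700·12.00 + 835.0·1700 + 563.0·210.0) / 10100 = 1642000/10100 = 162.6 mg/L.

163 mg/L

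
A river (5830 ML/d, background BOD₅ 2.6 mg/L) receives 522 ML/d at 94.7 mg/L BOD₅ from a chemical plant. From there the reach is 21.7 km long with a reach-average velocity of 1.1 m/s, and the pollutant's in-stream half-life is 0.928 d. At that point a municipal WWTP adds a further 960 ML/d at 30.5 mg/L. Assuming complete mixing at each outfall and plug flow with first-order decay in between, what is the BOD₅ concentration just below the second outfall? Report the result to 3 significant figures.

Mass balance: C = (5830·2.600 + 522.0·94.70) / 6352 = 64590/6352 = 10.17 mg/L; combined flow 6352 ML/d.
Travel time t = 21.7·1000 / 1.1 = 19730 s = 5.480 h.
Half-life 0.928 d → k = ln 2 / 0.928 = 0.7469 d⁻¹.
After decay, C = 10.17 × e^(−kt) = 10.17 × 0.8432 = 8.574 mg/L.
At the second outfall, C = (6352·8.574 + 960.0·30.50) / (6352 + 960.0) = 11.45 mg/L.

11.5 mg/L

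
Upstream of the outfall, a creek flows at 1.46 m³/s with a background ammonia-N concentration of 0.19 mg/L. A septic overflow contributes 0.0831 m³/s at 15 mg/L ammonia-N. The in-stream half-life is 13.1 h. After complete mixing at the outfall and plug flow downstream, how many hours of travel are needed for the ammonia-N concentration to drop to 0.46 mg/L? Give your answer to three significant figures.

Conservation of mass: C = (1.460·0.1900 + 0.08310·15.00) / 1.543 = 1.524/1.543 = 0.9876 mg/L.
Half-life 13.1 h → k = ln 2 / 13.1 = 0.05291 h⁻¹ = 1.270 d⁻¹.
0.9876·exp(−k·t) = 0.46 → t = ln(0.9876/0.46)/k = 51980 s = 14.44 h.

14.4 h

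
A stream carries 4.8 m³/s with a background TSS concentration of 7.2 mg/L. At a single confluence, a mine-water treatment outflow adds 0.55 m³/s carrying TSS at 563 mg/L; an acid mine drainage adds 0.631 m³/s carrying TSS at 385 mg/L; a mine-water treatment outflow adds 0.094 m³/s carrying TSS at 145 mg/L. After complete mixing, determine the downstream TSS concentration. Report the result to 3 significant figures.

Flow-weighted average: C = (4.800·7.200 + 0.5500·563.0 + 0.6310·385.0 + 0.09400·145.0) / 6.075 = 600.8/6.075 = 98.89 mg/L.

98.9 mg/L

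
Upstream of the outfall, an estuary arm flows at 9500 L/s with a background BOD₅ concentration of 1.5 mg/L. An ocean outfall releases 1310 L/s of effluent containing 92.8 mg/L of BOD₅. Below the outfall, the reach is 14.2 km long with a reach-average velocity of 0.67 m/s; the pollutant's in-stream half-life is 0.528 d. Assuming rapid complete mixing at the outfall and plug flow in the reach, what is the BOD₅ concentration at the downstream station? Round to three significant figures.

Mass balance: C = (9500·1.500 + 1310·92.80) / 10810 = 135800/10810 = 12.56 mg/L.
Travel time t = 14.2·1000 / 0.67 = 21190 s = 5.887 h.
Half-life 0.528 d → k = ln 2 / 0.528 = 1.313 d⁻¹.
After decay, C = 12.56 × e^(−kt) = 12.56 × 0.7247 = 9.105 mg/L.

9.10 mg/L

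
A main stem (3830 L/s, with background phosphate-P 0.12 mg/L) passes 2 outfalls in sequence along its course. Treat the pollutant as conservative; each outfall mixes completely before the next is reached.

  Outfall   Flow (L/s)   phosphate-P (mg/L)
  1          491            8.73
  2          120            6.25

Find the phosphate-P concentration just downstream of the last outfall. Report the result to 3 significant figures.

1.24 mg/L

Below outfall 1: Q → 4321 L/s, C = (3830·0.1200 + 491.0·8.730)/4321 = 1.098 mg/L.
Below outfall 2: Q → 4441 L/s, C = (4321·1.098 + 120.0·6.250)/4441 = 1.238 mg/L.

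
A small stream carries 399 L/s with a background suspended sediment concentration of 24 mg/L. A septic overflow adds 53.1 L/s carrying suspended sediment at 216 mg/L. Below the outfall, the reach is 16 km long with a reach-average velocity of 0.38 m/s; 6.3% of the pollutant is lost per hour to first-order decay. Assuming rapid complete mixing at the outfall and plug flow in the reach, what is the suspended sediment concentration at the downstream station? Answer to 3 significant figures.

Mass balance: C = (399.0·24.00 + 53.10·216.0) / 452.1 = 21050/452.1 = 46.55 mg/L.
Travel time t = 16·1000 / 0.38 = 42110 s = 11.70 h.
6.3%/h lost → k = −ln(1 − 0.063) = 0.06507 h⁻¹.
Applying C = C₀e^(−kt): 46.55 × 0.4672 = 21.75 mg/L.

21.7 mg/L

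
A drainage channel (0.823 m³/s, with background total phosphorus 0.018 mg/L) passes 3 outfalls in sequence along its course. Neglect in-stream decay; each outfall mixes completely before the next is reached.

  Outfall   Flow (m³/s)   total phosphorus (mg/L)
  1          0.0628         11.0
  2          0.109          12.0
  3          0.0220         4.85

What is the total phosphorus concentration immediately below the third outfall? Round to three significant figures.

2.09 mg/L

After outfall 1: Q = 0.8230 + 0.06280 = 0.8858 m³/s; C = (0.8230·0.01800 + 0.06280·11.00)/0.8858 = 0.7966 mg/L.
After outfall 2: Q = 0.8858 + 0.1090 = 0.9948 m³/s; C = (0.8858·0.7966 + 0.1090·12.00)/0.9948 = 2.024 mg/L.
After outfall 3: Q = 0.9948 + 0.02200 = 1.017 m³/s; C = (0.9948·2.024 + 0.02200·4.850)/1.017 = 2.085 mg/L.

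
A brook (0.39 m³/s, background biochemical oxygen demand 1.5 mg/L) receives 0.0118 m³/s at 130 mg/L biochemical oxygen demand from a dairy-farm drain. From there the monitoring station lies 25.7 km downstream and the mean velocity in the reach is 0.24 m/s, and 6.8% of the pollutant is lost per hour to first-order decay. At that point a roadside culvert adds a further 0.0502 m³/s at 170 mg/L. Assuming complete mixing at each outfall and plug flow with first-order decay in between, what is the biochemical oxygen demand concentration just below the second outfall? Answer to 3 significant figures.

Conservation of mass: C = (0.3900·1.500 + 0.01180·130.0) / 0.4018 = 2.119/0.4018 = 5.274 mg/L; combined flow 0.4018 m³/s.
Travel time t = 25.7·1000 / 0.24 = 107100 s = 29.75 h.
6.8%/h lost → k = −ln(1 − 0.068) = 0.07042 h⁻¹.
Decay over the reach: 5.274·exp(−kt) = 5.274·0.1231 = 0.6492 mg/L.
Second outfall: C = (0.4018·0.6492 + 0.05020·170.0)/0.4520 = 19.46 mg/L.

19.5 mg/L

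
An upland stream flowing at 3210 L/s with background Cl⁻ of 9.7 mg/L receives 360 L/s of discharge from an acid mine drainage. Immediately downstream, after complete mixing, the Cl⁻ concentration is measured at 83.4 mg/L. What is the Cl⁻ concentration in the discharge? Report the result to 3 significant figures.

741 mg/L

Mass balance: 3210·9.700 + 360.0·Cₑ = 3570·83.40
→ Cₑ = (3570·83.40 − 3210·9.700) / 360.0 = 740.6 mg/L.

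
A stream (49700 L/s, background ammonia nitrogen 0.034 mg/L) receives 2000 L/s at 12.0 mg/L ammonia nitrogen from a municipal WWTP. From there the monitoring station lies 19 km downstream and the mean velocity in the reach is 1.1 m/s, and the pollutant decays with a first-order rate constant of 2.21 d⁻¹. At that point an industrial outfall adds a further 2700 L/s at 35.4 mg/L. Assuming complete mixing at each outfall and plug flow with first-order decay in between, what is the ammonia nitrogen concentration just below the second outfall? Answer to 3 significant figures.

2.06 mg/L

Mass balance: C = (49700·0.03400 + 2000·12.00) / 51700 = 25690/51700 = 0.4969 mg/L; combined flow 51700 L/s.
Travel time t = 19·1000 / 1.1 = 17270 s = 4.798 h.
Applying C = C₀e^(−kt): 0.4969 × 0.6429 = 0.3194 mg/L.
Second outfall: C = (51700·0.3194 + 2700·35.40)/54400 = 2.061 mg/L.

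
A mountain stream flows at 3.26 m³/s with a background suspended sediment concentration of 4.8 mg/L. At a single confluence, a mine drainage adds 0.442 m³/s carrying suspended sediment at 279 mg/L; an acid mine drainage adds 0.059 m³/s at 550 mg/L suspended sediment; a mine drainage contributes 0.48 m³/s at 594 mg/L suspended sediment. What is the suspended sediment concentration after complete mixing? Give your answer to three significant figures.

108 mg/L

Mixed concentration C = ΣQC/ΣQ = (3.260·4.800 + 0.4420·279.0 + 0.05900·550.0 + 0.4800·594.0) / 4.241 = 456.5/4.241 = 107.6 mg/L.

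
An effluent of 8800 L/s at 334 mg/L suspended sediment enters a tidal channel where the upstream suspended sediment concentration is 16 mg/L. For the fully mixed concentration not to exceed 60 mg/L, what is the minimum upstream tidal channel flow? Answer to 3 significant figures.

54800 L/s

Set C_mix = 60: (Q·16.00 + 8800·334.0) / (Q + 8800) = 60
→ Q = 8800·(334.0 − 60)/(60 − 16.00) = 54800 L/s.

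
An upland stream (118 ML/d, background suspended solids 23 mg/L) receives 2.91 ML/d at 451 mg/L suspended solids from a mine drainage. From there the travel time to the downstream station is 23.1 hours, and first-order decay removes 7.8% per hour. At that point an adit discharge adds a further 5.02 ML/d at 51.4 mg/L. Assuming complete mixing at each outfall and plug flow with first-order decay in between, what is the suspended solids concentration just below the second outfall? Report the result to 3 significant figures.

Mass balance: C = (118.0·23.00 + 2.910·451.0) / 120.9 = 4026/120.9 = 33.30 mg/L; combined flow 120.9 ML/d.
7.8%/h lost → k = −ln(1 − 0.078) = 0.08121 h⁻¹.
First-order decay: C = 33.30·exp(−k·t) = 33.30·0.1532 = 5.102 mg/L.
At the second outfall, C = (120.9·5.102 + 5.020·51.40) / (120.9 + 5.020) = 6.948 mg/L.

6.95 mg/L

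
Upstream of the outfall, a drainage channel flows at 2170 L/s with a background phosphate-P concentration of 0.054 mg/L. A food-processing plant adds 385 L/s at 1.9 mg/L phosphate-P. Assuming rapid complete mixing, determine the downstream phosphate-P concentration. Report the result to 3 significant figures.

0.332 mg/L

Conservation of mass: C = (2170·0.05400 + 385.0·1.900) / 2555 = 848.7/2555 = 0.3322 mg/L.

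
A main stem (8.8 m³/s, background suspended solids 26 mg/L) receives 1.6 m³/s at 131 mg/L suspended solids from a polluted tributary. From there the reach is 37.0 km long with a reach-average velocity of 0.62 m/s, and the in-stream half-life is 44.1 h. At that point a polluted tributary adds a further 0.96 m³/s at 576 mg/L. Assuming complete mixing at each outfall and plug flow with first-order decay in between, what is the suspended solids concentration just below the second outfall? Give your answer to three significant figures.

78.4 mg/L

Mass balance: C = (8.800·26.00 + 1.600·131.0) / 10.40 = 438.4/10.40 = 42.15 mg/L; combined flow 10.40 m³/s.
Travel time t = 37.0·1000 / 0.62 = 59680 s = 16.58 h.
Half-life 44.1 h → k = ln 2 / 44.1 = 0.01572 h⁻¹ = 0.3772 d⁻¹.
First-order decay: C = 42.15·exp(−k·t) = 42.15·0.7706 = 32.48 mg/L.
Second outfall: C = (10.40·32.48 + 0.9600·576.0)/11.36 = 78.42 mg/L.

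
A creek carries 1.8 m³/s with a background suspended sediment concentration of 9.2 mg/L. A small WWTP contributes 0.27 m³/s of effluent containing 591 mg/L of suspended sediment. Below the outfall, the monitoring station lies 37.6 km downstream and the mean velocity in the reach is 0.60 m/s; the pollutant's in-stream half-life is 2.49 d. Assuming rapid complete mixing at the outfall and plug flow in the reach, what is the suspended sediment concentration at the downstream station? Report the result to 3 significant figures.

69.5 mg/L

Mass balance: C = (1.800·9.200 + 0.2700·591.0) / 2.070 = 176.1/2.070 = 85.09 mg/L.
Travel time t = 37.6·1000 / 0.60 = 62670 s = 17.41 h.
Half-life 2.49 d → k = ln 2 / 2.49 = 0.2784 d⁻¹.
Applying C = C₀e^(−kt): 85.09 × 0.8172 = 69.53 mg/L.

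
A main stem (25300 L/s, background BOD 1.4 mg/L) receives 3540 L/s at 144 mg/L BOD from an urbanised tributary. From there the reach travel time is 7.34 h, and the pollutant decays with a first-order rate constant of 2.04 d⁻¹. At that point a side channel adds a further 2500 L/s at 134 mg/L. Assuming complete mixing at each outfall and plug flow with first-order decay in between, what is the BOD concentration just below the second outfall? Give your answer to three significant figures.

After mixing, C = (25300·1.400 + 3540·144.0) / 28840 = 545200/28840 = 18.90 mg/L; combined flow 28840 L/s.
First-order decay: C = 18.90·exp(−k·t) = 18.90·0.5359 = 10.13 mg/L.
At the second outfall, C = (28840·10.13 + 2500·134.0) / (28840 + 2500) = 20.01 mg/L.

20.0 mg/L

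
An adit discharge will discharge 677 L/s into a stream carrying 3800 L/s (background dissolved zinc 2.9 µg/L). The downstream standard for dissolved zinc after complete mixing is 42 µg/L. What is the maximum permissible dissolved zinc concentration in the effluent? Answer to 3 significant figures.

At the limit, (Qr·Cr + Qe·Cₑ)/(Qr + Qe) = 42:
Cₑ = (4477·42 − 3800·2.900) / 677.0 = 261.5 µg/L.

261 µg/L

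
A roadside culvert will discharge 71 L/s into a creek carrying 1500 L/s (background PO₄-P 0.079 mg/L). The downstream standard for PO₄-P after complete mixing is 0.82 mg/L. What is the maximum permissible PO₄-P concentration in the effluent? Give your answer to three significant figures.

16.5 mg/L

At the limit, (Qr·Cr + Qe·Cₑ)/(Qr + Qe) = 0.82:
Cₑ = (1571·0.82 − 1500·0.07900) / 71.00 = 16.47 mg/L.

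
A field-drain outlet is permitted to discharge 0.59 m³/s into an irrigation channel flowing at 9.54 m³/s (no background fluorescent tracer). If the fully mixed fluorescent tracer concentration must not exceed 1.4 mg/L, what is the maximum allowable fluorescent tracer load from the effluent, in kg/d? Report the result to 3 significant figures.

Mass balance at the limit: 9.540·0 + 0.5900·Cₑ = 10.13·1.4 → Cₑ = 24.04 mg/L.
Load = 0.5900 m³/s × 24.04 g/m³ × 86 400 s/d = 1225 kg/d.

1230 kg/d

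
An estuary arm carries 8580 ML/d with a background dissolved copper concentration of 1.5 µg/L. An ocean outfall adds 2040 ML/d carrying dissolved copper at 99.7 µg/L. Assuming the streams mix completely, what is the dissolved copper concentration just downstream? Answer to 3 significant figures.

Conservation of mass: C = (8580·1.500 + 2040·99.70) / 10620 = 216300/10620 = 20.36 µg/L.

20.4 µg/L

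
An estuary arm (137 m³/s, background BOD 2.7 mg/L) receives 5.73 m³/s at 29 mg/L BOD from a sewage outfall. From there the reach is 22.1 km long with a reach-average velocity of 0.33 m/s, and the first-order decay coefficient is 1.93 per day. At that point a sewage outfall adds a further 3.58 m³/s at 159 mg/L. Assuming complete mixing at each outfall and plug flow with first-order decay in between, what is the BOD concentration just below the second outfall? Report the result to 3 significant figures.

4.71 mg/L

Conservation of mass: C = (137.0·2.700 + 5.730·29.00) / 142.7 = 536.1/142.7 = 3.756 mg/L; combined flow 142.7 m³/s.
Travel time t = 22.1·1000 / 0.33 = 66970 s = 18.60 h.
Decay over the reach: 3.756·exp(−kt) = 3.756·0.2240 = 0.8414 mg/L.
Second outfall: C = (142.7·0.8414 + 3.580·159.0)/146.3 = 4.711 mg/L.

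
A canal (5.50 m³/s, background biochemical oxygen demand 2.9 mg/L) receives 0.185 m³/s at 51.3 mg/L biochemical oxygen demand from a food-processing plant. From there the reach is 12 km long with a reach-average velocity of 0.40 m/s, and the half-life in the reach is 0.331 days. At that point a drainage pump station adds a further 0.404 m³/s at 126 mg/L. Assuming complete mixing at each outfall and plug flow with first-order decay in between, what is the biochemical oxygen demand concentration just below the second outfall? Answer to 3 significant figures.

Flow-weighted average: C = (5.500·2.900 + 0.1850·51.30) / 5.685 = 25.44/5.685 = 4.475 mg/L; combined flow 5.685 m³/s.
Travel time t = 12·1000 / 0.40 = 30000 s = 8.333 h.
Half-life 0.331 d → k = ln 2 / 0.331 = 2.094 d⁻¹.
Decay over the reach: 4.475·exp(−kt) = 4.475·0.4833 = 2.163 mg/L.
At the second outfall, C = (5.685·2.163 + 0.4040·126.0) / (5.685 + 0.4040) = 10.38 mg/L.

10.4 mg/L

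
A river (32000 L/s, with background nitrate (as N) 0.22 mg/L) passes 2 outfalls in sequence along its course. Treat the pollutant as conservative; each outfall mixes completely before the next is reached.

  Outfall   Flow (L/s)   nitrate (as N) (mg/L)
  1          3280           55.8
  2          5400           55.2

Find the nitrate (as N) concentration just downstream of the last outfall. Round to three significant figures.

Below outfall 1: Q → 35280 L/s, C = (32000·0.2200 + 3280·55.80)/35280 = 5.387 mg/L.
Below outfall 2: Q → 40680 L/s, C = (35280·5.387 + 5400·55.20)/40680 = 12.00 mg/L.

12.0 mg/L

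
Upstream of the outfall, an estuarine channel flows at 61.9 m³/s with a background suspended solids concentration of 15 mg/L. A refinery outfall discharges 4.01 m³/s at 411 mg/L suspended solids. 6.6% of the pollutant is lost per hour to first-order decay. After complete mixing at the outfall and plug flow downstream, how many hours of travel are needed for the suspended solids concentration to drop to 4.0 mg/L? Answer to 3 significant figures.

33.4 h

Mixed concentration C = ΣQC/ΣQ = (61.90·15.00 + 4.010·411.0) / 65.91 = 2577/65.91 = 39.09 mg/L.
6.6%/h lost → k = −ln(1 − 0.066) = 0.06828 h⁻¹.
39.09·exp(−k·t) = 4.0 → t = ln(39.09/4.0)/k = 120200 s = 33.39 h.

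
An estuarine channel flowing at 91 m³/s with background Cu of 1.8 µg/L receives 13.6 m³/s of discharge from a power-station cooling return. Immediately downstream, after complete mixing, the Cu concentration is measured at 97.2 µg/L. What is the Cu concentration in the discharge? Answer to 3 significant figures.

Mass balance: 91.00·1.800 + 13.60·Cₑ = 104.6·97.20
→ Cₑ = (104.6·97.20 − 91.00·1.800) / 13.60 = 735.5 µg/L.

736 µg/L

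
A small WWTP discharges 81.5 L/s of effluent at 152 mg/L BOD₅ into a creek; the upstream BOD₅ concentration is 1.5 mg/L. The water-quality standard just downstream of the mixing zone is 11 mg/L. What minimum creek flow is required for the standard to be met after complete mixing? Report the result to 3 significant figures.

Set C_mix = 11: (Q·1.500 + 81.50·152.0) / (Q + 81.50) = 11
→ Q = 81.50·(152.0 − 11)/(11 − 1.500) = 1210 L/s.

1210 L/s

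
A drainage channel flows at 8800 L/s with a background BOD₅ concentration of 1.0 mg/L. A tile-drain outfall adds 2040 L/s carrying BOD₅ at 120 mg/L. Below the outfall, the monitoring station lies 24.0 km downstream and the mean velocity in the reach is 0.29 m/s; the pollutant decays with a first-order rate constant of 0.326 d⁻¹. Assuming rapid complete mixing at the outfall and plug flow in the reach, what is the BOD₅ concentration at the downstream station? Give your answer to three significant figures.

17.1 mg/L

Flow-weighted average: C = (8800·1.000 + 2040·120.0) / 10840 = 253600/10840 = 23.39 mg/L.
Travel time t = 24.0·1000 / 0.29 = 82760 s = 22.99 h.
First-order decay: C = 23.39·exp(−k·t) = 23.39·0.7318 = 17.12 mg/L.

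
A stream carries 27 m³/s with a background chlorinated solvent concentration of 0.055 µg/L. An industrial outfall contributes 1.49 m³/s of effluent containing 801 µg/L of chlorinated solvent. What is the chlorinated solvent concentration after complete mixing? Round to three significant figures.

41.9 µg/L

Flow-weighted average: C = (27.00·0.05500 + 1.490·801.0) / 28.49 = 1195/28.49 = 41.94 µg/L.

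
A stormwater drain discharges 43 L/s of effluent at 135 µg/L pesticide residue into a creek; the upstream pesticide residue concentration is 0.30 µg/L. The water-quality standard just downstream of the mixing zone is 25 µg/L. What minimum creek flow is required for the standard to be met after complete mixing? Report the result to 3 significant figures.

Set C_mix = 25: (Q·0.3000 + 43.00·135.0) / (Q + 43.00) = 25
→ Q = 43.00·(135.0 − 25)/(25 − 0.3000) = 191.5 L/s.

191 L/s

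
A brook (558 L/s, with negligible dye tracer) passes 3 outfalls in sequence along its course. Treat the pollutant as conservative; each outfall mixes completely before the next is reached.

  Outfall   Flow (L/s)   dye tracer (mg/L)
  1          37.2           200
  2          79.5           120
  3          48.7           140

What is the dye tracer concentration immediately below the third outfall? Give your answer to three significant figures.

After outfall 1: Q = 558.0 + 37.20 = 595.2 L/s; C = (558.0·0 + 37.20·200.0)/595.2 = 12.50 mg/L.
After outfall 2: Q = 595.2 + 79.50 = 674.7 L/s; C = (595.2·12.50 + 79.50·120.0)/674.7 = 25.17 mg/L.
After outfall 3: Q = 674.7 + 48.70 = 723.4 L/s; C = (674.7·25.17 + 48.70·140.0)/723.4 = 32.90 mg/L.

32.9 mg/L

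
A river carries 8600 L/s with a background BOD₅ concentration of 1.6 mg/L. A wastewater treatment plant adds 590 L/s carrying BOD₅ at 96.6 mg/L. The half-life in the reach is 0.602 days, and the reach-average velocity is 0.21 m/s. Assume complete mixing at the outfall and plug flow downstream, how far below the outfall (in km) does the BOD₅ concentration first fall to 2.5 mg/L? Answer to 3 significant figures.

Mixed concentration C = ΣQC/ΣQ = (8600·1.600 + 590.0·96.60) / 9190 = 70750/9190 = 7.699 mg/L.
Half-life 0.602 d → k = ln 2 / 0.602 = 1.151 d⁻¹.
Set 7.699·exp(−k·t) = 2.5 → t = ln(7.699/2.5)/k = 84400 s = 23.45 h.
Distance = v·t = 0.21·84400 = 17720 m = 17.72 km.

17.7 km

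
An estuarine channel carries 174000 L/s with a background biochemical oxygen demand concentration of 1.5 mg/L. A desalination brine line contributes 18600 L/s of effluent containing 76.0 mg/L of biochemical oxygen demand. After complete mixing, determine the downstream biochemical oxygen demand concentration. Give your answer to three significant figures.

8.69 mg/L

Flow-weighted average: C = (174000·1.500 + 18600·76.00) / 192600 = 1675000/192600 = 8.695 mg/L.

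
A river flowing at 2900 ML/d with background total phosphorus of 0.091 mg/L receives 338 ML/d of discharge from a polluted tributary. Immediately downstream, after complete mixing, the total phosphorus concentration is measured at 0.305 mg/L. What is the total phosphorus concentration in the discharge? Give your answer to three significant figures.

Mass balance: 2900·0.09100 + 338.0·Cₑ = 3238·0.3050
→ Cₑ = (3238·0.3050 − 2900·0.09100) / 338.0 = 2.141 mg/L.

2.14 mg/L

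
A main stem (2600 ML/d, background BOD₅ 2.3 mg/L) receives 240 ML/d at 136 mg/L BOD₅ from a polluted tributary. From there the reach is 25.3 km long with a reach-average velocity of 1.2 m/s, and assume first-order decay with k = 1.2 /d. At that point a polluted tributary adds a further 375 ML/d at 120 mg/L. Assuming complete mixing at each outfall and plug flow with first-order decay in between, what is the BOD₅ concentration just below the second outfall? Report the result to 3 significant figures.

23.0 mg/L

Flow-weighted average: C = (2600·2.300 + 240.0·136.0) / 2840 = 38620/2840 = 13.60 mg/L; combined flow 2840 ML/d.
Travel time t = 25.3·1000 / 1.2 = 21080 s = 5.856 h.
After decay, C = 13.60 × e^(−kt) = 13.60 × 0.7462 = 10.15 mg/L.
At the second outfall, C = (2840·10.15 + 375.0·120.0) / (2840 + 375.0) = 22.96 mg/L.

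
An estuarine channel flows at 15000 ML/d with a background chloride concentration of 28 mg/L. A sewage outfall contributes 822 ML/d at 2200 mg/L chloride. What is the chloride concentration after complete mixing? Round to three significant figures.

141 mg/L

Mass balance: C = (15000·28.00 + 822.0·2200) / 15820 = 2228000/15820 = 140.8 mg/L.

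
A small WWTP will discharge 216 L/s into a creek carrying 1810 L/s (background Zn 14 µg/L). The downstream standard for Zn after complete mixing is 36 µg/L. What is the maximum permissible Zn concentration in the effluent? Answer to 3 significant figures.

At the limit, (Qr·Cr + Qe·Cₑ)/(Qr + Qe) = 36:
Cₑ = (2026·36 − 1810·14.00) / 216.0 = 220.4 µg/L.

220 µg/L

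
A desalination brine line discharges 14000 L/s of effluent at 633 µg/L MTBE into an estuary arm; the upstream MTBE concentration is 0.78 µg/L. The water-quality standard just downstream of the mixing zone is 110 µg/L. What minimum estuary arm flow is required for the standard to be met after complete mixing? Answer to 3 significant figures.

67000 L/s

Set C_mix = 110: (Q·0.7800 + 14000·633.0) / (Q + 14000) = 110
→ Q = 14000·(633.0 − 110)/(110 − 0.7800) = 67040 L/s.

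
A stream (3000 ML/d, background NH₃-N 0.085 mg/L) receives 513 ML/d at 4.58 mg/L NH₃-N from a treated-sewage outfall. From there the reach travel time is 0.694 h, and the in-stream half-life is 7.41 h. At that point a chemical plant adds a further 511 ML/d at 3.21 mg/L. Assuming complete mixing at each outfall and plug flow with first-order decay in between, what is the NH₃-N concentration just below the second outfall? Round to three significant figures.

Mass balance: C = (3000·0.08500 + 513.0·4.580) / 3513 = 2605/3513 = 0.7414 mg/L; combined flow 3513 ML/d.
Half-life 7.41 h → k = ln 2 / 7.41 = 0.09354 h⁻¹ = 2.245 d⁻¹.
Decay over the reach: 0.7414·exp(−kt) = 0.7414·0.9371 = 0.6948 mg/L.
At the second outfall, C = (3513·0.6948 + 511.0·3.210) / (3513 + 511.0) = 1.014 mg/L.

1.01 mg/L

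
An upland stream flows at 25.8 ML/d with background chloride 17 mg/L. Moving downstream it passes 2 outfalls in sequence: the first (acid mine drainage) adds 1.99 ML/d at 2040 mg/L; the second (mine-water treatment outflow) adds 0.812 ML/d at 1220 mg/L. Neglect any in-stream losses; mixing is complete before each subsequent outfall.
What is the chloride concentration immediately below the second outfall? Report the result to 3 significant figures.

192 mg/L

After outfall 1: Q = 25.80 + 1.990 = 27.79 ML/d; C = (25.80·17.00 + 1.990·2040)/27.79 = 161.9 mg/L.
After outfall 2: Q = 27.79 + 0.8120 = 28.60 ML/d; C = (27.79·161.9 + 0.8120·1220)/28.60 = 191.9 mg/L.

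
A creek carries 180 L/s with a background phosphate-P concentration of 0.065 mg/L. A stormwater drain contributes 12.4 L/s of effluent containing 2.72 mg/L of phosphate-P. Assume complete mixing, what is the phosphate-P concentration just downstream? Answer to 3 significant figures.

0.236 mg/L

Mass balance: C = (180.0·0.06500 + 12.40·2.720) / 192.4 = 45.43/192.4 = 0.2361 mg/L.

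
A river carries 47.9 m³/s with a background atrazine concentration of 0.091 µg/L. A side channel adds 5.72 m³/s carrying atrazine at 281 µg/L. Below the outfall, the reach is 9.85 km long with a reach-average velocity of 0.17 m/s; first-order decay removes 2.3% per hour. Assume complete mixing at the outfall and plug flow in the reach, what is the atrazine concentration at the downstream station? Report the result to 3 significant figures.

20.7 µg/L

After mixing, C = (47.90·0.09100 + 5.720·281.0) / 53.62 = 1612/53.62 = 30.06 µg/L.
Travel time t = 9.85·1000 / 0.17 = 57940 s = 16.09 h.
2.3%/h lost → k = −ln(1 − 0.023) = 0.02327 h⁻¹.
Decay over the reach: 30.06·exp(−kt) = 30.06·0.6876 = 20.67 µg/L.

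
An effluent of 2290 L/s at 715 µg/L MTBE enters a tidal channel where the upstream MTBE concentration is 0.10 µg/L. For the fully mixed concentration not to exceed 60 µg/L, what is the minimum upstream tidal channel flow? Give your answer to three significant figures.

25000 L/s

Set C_mix = 60: (Q·0.1000 + 2290·715.0) / (Q + 2290) = 60
→ Q = 2290·(715.0 − 60)/(60 − 0.1000) = 25040 L/s.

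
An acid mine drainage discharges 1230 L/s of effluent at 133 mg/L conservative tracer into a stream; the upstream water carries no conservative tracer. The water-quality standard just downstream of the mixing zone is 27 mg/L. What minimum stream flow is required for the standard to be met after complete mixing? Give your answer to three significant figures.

4830 L/s

Set C_mix = 27: (Q·0 + 1230·133.0) / (Q + 1230) = 27
→ Q = 1230·(133.0 − 27)/(27 − 0) = 4829 L/s.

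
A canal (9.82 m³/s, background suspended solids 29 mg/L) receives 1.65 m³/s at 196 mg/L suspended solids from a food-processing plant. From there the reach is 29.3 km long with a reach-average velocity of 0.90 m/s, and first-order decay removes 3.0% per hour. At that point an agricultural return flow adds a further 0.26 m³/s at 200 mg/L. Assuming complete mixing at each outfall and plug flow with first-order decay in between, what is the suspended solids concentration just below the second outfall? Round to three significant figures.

43.8 mg/L

Conservation of mass: C = (9.820·29.00 + 1.650·196.0) / 11.47 = 608.2/11.47 = 53.02 mg/L; combined flow 11.47 m³/s.
Travel time t = 29.3·1000 / 0.90 = 32560 s = 9.043 h.
3.0%/h lost → k = −ln(1 − 0.03) = 0.03046 h⁻¹.
Applying C = C₀e^(−kt): 53.02 × 0.7592 = 40.26 mg/L.
Second outfall: C = (11.47·40.26 + 0.2600·200.0)/11.73 = 43.80 mg/L.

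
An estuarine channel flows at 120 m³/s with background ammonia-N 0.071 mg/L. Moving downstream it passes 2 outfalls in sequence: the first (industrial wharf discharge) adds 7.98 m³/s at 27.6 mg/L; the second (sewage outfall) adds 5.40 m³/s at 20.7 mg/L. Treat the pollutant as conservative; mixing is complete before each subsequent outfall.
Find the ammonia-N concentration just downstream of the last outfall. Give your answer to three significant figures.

Outfall 1: combined Q = 128.0 m³/s; C = (120.0·0.07100 + 7.980·27.60)/128.0 = 1.788 mg/L.
Outfall 2: combined Q = 133.4 m³/s; C = (128.0·1.788 + 5.400·20.70)/133.4 = 2.553 mg/L.

2.55 mg/L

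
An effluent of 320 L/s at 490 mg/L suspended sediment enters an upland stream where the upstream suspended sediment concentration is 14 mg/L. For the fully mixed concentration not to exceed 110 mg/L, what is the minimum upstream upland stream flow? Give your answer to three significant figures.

1270 L/s

Set C_mix = 110: (Q·14.00 + 320.0·490.0) / (Q + 320.0) = 110
→ Q = 320.0·(490.0 − 110)/(110 − 14.00) = 1267 L/s.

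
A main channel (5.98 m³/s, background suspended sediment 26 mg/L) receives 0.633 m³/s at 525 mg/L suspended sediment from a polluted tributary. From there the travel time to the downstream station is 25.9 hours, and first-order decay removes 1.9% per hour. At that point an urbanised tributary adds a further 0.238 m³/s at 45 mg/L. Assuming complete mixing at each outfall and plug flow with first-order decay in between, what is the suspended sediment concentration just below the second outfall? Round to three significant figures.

44.9 mg/L

Flow-weighted average: C = (5.980·26.00 + 0.6330·525.0) / 6.613 = 487.8/6.613 = 73.76 mg/L; combined flow 6.613 m³/s.
1.9%/h lost → k = −ln(1 − 0.019) = 0.01918 h⁻¹.
Decay over the reach: 73.76·exp(−kt) = 73.76·0.6085 = 44.88 mg/L.
Second outfall: C = (6.613·44.88 + 0.2380·45.00)/6.851 = 44.89 mg/L.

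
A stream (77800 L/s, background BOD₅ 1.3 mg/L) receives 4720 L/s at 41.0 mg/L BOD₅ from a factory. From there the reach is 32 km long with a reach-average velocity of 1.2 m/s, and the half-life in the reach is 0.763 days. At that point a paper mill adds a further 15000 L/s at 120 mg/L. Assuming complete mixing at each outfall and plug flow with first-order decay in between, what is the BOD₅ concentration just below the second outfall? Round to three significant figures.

20.7 mg/L

Flow-weighted average: C = (77800·1.300 + 4720·41.00) / 82520 = 294700/82520 = 3.571 mg/L; combined flow 82520 L/s.
Travel time t = 32·1000 / 1.2 = 26670 s = 7.407 h.
Half-life 0.763 d → k = ln 2 / 0.763 = 0.9084 d⁻¹.
Decay over the reach: 3.571·exp(−kt) = 3.571·0.7555 = 2.698 mg/L.
Second outfall: C = (82520·2.698 + 15000·120.0)/97520 = 20.74 mg/L.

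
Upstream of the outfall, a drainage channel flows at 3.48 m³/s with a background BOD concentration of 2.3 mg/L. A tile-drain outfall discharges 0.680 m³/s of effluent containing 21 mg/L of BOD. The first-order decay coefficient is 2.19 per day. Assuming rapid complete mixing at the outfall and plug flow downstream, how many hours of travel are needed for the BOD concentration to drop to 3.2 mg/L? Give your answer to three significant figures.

Conservation of mass: C = (3.480·2.300 + 0.6800·21.00) / 4.160 = 22.28/4.160 = 5.357 mg/L.
5.357·exp(−k·t) = 3.2 → t = ln(5.357/3.2)/k = 20330 s = 5.646 h.

5.65 h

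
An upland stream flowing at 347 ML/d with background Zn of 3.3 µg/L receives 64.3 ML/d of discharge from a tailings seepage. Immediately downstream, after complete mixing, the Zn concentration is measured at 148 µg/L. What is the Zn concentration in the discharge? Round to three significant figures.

929 µg/L

Mass balance: 347.0·3.300 + 64.30·Cₑ = 411.3·148.0
→ Cₑ = (411.3·148.0 − 347.0·3.300) / 64.30 = 928.9 µg/L.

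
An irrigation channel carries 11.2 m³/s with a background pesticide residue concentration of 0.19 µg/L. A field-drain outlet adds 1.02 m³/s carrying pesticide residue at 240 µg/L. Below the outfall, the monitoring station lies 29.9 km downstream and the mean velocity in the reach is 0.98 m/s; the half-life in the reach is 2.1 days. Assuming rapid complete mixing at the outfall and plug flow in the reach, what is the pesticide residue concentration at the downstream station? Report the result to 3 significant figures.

Mixed concentration C = ΣQC/ΣQ = (11.20·0.1900 + 1.020·240.0) / 12.22 = 246.9/12.22 = 20.21 µg/L.
Travel time t = 29.9·1000 / 0.98 = 30510 s = 8.475 h.
Half-life 2.1 d → k = ln 2 / 2.1 = 0.3301 d⁻¹.
First-order decay: C = 20.21·exp(−k·t) = 20.21·0.8900 = 17.98 µg/L.

18.0 µg/L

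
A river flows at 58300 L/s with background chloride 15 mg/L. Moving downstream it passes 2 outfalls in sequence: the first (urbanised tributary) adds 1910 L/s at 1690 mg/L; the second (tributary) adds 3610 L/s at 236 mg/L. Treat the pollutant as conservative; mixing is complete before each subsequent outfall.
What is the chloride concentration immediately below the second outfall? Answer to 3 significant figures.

77.6 mg/L

Outfall 1: combined Q = 60210 L/s; C = (58300·15.00 + 1910·1690)/60210 = 68.13 mg/L.
Outfall 2: combined Q = 63820 L/s; C = (60210·68.13 + 3610·236.0)/63820 = 77.63 mg/L.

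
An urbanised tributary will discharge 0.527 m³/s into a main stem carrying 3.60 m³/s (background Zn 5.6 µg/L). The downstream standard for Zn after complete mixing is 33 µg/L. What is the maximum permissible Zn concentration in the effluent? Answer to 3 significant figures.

At the limit, (Qr·Cr + Qe·Cₑ)/(Qr + Qe) = 33:
Cₑ = (4.127·33 − 3.600·5.600) / 0.5270 = 220.2 µg/L.

220 µg/L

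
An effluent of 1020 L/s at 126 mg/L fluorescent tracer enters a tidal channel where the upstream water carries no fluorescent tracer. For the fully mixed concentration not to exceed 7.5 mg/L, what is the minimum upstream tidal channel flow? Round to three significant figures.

16100 L/s

Set C_mix = 7.5: (Q·0 + 1020·126.0) / (Q + 1020) = 7.5
→ Q = 1020·(126.0 − 7.5)/(7.5 − 0) = 16120 L/s.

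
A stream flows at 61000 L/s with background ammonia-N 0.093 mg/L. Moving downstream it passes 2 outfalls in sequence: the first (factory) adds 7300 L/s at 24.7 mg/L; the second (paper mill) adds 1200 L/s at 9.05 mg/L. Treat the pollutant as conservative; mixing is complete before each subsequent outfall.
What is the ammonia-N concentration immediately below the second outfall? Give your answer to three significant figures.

2.83 mg/L

After outfall 1: Q = 61000 + 7300 = 68300 L/s; C = (61000·0.09300 + 7300·24.70)/68300 = 2.723 mg/L.
After outfall 2: Q = 68300 + 1200 = 69500 L/s; C = (68300·2.723 + 1200·9.050)/69500 = 2.832 mg/L.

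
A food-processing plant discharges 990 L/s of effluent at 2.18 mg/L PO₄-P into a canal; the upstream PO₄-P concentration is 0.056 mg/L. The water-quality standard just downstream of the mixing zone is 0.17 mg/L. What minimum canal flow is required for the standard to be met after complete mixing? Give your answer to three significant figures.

Set C_mix = 0.17: (Q·0.05600 + 990.0·2.180) / (Q + 990.0) = 0.17
→ Q = 990.0·(2.180 − 0.17)/(0.17 − 0.05600) = 17460 L/s.

17500 L/s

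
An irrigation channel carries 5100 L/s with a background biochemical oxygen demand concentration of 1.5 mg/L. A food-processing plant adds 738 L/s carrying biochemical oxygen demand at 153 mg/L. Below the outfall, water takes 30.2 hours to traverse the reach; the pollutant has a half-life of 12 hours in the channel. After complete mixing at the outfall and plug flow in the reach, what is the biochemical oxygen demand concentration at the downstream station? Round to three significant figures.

Mass balance: C = (5100·1.500 + 738.0·153.0) / 5838 = 120600/5838 = 20.65 mg/L.
Half-life 12 h → k = ln 2 / 12 = 0.05776 h⁻¹ = 1.386 d⁻¹.
After decay, C = 20.65 × e^(−kt) = 20.65 × 0.1747 = 3.609 mg/L.

3.61 mg/L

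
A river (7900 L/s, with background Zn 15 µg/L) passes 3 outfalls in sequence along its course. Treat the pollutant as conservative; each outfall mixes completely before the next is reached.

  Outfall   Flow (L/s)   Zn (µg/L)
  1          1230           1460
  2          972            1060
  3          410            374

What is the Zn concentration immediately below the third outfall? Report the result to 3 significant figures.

295 µg/L

Below outfall 1: Q → 9130 L/s, C = (7900·15.00 + 1230·1460)/9130 = 209.7 µg/L.
Below outfall 2: Q → 10100 L/s, C = (9130·209.7 + 972.0·1060)/10100 = 291.5 µg/L.
Below outfall 3: Q → 10510 L/s, C = (10100·291.5 + 410.0·374.0)/10510 = 294.7 µg/L.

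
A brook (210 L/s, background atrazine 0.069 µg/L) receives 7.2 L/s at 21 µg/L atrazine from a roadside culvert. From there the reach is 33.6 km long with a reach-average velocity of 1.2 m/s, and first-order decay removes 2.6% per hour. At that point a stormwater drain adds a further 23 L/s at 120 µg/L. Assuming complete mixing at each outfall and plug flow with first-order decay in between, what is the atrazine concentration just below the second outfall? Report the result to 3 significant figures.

Flow-weighted average: C = (210.0·0.06900 + 7.200·21.00) / 217.2 = 165.7/217.2 = 0.7628 µg/L; combined flow 217.2 L/s.
Travel time t = 33.6·1000 / 1.2 = 28000 s = 7.778 h.
2.6%/h lost → k = −ln(1 − 0.026) = 0.02634 h⁻¹.
Applying C = C₀e^(−kt): 0.7628 × 0.8147 = 0.6215 µg/L.
At the second outfall, C = (217.2·0.6215 + 23.00·120.0) / (217.2 + 23.00) = 12.05 µg/L.

12.1 µg/L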